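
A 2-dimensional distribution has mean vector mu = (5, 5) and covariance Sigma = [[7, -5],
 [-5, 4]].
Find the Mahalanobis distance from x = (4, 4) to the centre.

Step 1 — centre the observation: (x - mu) = (-1, -1).

Step 2 — invert Sigma. det(Sigma) = 7·4 - (-5)² = 3.
  Sigma^{-1} = (1/det) · [[d, -b], [-b, a]] = [[1.3333, 1.6667],
 [1.6667, 2.3333]].

Step 3 — form the quadratic (x - mu)^T · Sigma^{-1} · (x - mu):
  Sigma^{-1} · (x - mu) = (-3, -4).
  (x - mu)^T · [Sigma^{-1} · (x - mu)] = (-1)·(-3) + (-1)·(-4) = 7.

Step 4 — take square root: d = √(7) ≈ 2.6458.

d(x, mu) = √(7) ≈ 2.6458


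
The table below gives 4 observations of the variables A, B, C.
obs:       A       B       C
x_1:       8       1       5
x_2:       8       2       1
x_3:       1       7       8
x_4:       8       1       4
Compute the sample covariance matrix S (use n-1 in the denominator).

Step 1 — column means:
  mean(A) = (8 + 8 + 1 + 8) / 4 = 25/4 = 6.25
  mean(B) = (1 + 2 + 7 + 1) / 4 = 11/4 = 2.75
  mean(C) = (5 + 1 + 8 + 4) / 4 = 18/4 = 4.5

Step 2 — sample covariance S[i,j] = (1/(n-1)) · Σ_k (x_{k,i} - mean_i) · (x_{k,j} - mean_j), with n-1 = 3.
  S[A,A] = ((1.75)·(1.75) + (1.75)·(1.75) + (-5.25)·(-5.25) + (1.75)·(1.75)) / 3 = 36.75/3 = 12.25
  S[A,B] = ((1.75)·(-1.75) + (1.75)·(-0.75) + (-5.25)·(4.25) + (1.75)·(-1.75)) / 3 = -29.75/3 = -9.9167
  S[A,C] = ((1.75)·(0.5) + (1.75)·(-3.5) + (-5.25)·(3.5) + (1.75)·(-0.5)) / 3 = -24.5/3 = -8.1667
  S[B,B] = ((-1.75)·(-1.75) + (-0.75)·(-0.75) + (4.25)·(4.25) + (-1.75)·(-1.75)) / 3 = 24.75/3 = 8.25
  S[B,C] = ((-1.75)·(0.5) + (-0.75)·(-3.5) + (4.25)·(3.5) + (-1.75)·(-0.5)) / 3 = 17.5/3 = 5.8333
  S[C,C] = ((0.5)·(0.5) + (-3.5)·(-3.5) + (3.5)·(3.5) + (-0.5)·(-0.5)) / 3 = 25/3 = 8.3333

S is symmetric (S[j,i] = S[i,j]). Assembling:

S = [[12.25, -9.9167, -8.1667],
 [-9.9167, 8.25, 5.8333],
 [-8.1667, 5.8333, 8.3333]]


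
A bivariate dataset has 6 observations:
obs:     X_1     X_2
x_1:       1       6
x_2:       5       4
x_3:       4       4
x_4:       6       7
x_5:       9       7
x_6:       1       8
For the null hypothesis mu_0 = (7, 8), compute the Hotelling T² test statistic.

Step 1 — sample mean vector:
  mean(X_1) = (1 + 5 + 4 + 6 + 9 + 1) / 6 = 26/6 = 4.3333
  mean(X_2) = (6 + 4 + 4 + 7 + 7 + 8) / 6 = 36/6 = 6
  x̄ = (4.3333, 6),  deviation x̄ - mu_0 = (4.3333, 6) - (7, 8) = (-2.6667, -2).

Step 2 — sample covariance matrix, S[i,j] = (1/(n-1)) · Σ_k (x_{k,i} - mean_i) · (x_{k,j} - mean_j), divisor n-1 = 5:
  S[X_1,X_1] = ((-3.3333)·(-3.3333) + (0.6667)·(0.6667) + (-0.3333)·(-0.3333) + (1.6667)·(1.6667) + (4.6667)·(4.6667) + (-3.3333)·(-3.3333)) / 5 = 47.3333/5 = 9.4667
  S[X_1,X_2] = ((-3.3333)·(0) + (0.6667)·(-2) + (-0.3333)·(-2) + (1.6667)·(1) + (4.6667)·(1) + (-3.3333)·(2)) / 5 = -1/5 = -0.2
  S[X_2,X_2] = ((0)·(0) + (-2)·(-2) + (-2)·(-2) + (1)·(1) + (1)·(1) + (2)·(2)) / 5 = 14/5 = 2.8
  S = [[9.4667, -0.2],
 [-0.2, 2.8]].

Step 3 — invert S. det(S) = 9.4667·2.8 - (-0.2)² = 26.4667.
  S^{-1} = (1/det) · [[d, -b], [-b, a]] = [[0.1058, 0.0076],
 [0.0076, 0.3577]].

Step 4 — quadratic form (x̄ - mu_0)^T · S^{-1} · (x̄ - mu_0):
  S^{-1} · (x̄ - mu_0) = (-0.2972, -0.7355),
  (x̄ - mu_0)^T · [...] = (-2.6667)·(-0.2972) + (-2)·(-0.7355) = 2.2636.

Step 5 — scale by n: T² = 6 · 2.2636 = 13.5819.

T² ≈ 13.5819


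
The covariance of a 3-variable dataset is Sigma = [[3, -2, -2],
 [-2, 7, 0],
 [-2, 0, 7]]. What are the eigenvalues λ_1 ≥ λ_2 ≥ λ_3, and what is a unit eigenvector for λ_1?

Step 1 — characteristic polynomial p(λ) = det(λI - Sigma) = λ³ - tr·λ² + c_1·λ - det, where tr = trace, c_1 = sum of the principal 2×2 minors, det = det(Sigma):
  tr = 3 + 7 + 7 = 17,
  c_1 = (3·7 - (-2)²) + (3·7 - (-2)²) + (7·7 - (0)²) = 17 + 17 + 49 = 83,
  det = 3·(7·7 - (0)²) - (-2)·((-2)·7 - (0)·(-2)) + (-2)·((-2)·(0) - 7·(-2)) = 3·(49) - (-2)·(-14) + (-2)·(14) = 91.
  So p(λ) = λ³ - 17λ² + 83λ - 91.
Step 2 — look for an integer root (rational root theorem: any rational root is an integer divisor of 91). Testing λ = 7:
  p(7) = 343 - 833 + 581 - 91 = 0  ✓
  Dividing out (λ - 7): p(λ) = (λ - 7)(λ² - 10λ + 13).
Step 3 — remaining eigenvalues from the quadratic λ² - 10λ + 13 = 0:
  Δ = 10² - 4·13 = 100 - 52 = 48,  λ = (10 ± √48)/2 = (10 ± 6.9282)/2 ≈ 8.4641 or 1.5359.
  Sorted: λ_1 = 8.4641,  λ_2 = 7,  λ_3 = 1.5359  (check: sum = 17 = tr ✓).

Step 4 — unit eigenvector for λ_1 ≈ 8.4641: v spans the null space of (Sigma - λ_1 I), whose rows are
  r_1 = (-5.4641, -2, -2),  r_2 = (-2, -1.4641, 0),  r_3 = (-2, 0, -1.4641).
  v is orthogonal to every row, so take v ∝ r_1 × r_2 = ((-2)·(0) - (-2)·(-1.4641), (-2)·(-2) - (-5.4641)·(0), (-5.4641)·(-1.4641) - (-2)·(-2)) ≈ (-2.9282, 4, 4).
  Rescale (multiply by -1 so the first nonzero entry is positive): u = (2.9282, -4, -4).
  ||u|| = √((2.9282)² + (-4)² + (-4)²) = √(40.5744) ≈ 6.3698,  v_1 = u/||u|| ≈ (0.4597, -0.628, -0.628) (||v_1|| = 1).

λ_1 = 8.4641,  λ_2 = 7,  λ_3 = 1.5359;  v_1 ≈ (0.4597, -0.628, -0.628)


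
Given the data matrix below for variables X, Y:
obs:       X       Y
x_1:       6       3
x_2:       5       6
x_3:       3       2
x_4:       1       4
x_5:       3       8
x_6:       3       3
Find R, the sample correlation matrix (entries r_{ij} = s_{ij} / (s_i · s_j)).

Step 1 — column means:
  mean(X) = (6 + 5 + 3 + 1 + 3 + 3) / 6 = 21/6 = 3.5
  mean(Y) = (3 + 6 + 2 + 4 + 8 + 3) / 6 = 26/6 = 4.3333

Step 2 — sample variances and covariances s[i,j] = (1/(n-1)) · Σ_k (x_{k,i} - mean_i) · (x_{k,j} - mean_j), with n-1 = 5:
  s[X,X] = ((2.5)·(2.5) + (1.5)·(1.5) + (-0.5)·(-0.5) + (-2.5)·(-2.5) + (-0.5)·(-0.5) + (-0.5)·(-0.5)) / 5 = 15.5/5 = 3.1
  s[X,Y] = ((2.5)·(-1.3333) + (1.5)·(1.6667) + (-0.5)·(-2.3333) + (-2.5)·(-0.3333) + (-0.5)·(3.6667) + (-0.5)·(-1.3333)) / 5 = 0/5 = 0
  s[Y,Y] = ((-1.3333)·(-1.3333) + (1.6667)·(1.6667) + (-2.3333)·(-2.3333) + (-0.3333)·(-0.3333) + (3.6667)·(3.6667) + (-1.3333)·(-1.3333)) / 5 = 25.3333/5 = 5.0667
  Sample standard deviations s_i = √(s[i,i]):
  s(X) = √(3.1) = 1.7607
  s(Y) = √(5.0667) = 2.2509

Step 3 — r_{ij} = s_{ij} / (s_i · s_j):
  r[X,X] = 1 (diagonal).
  r[X,Y] = 0 / (1.7607 · 2.2509) = 0 / 3.9632 = 0
  r[Y,Y] = 1 (diagonal).

R is symmetric with unit diagonal. Assembling:

R = [[1, 0],
 [0, 1]]


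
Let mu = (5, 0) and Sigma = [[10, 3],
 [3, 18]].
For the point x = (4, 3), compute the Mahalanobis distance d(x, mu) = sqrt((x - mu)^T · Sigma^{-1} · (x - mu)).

Step 1 — centre the observation: (x - mu) = (-1, 3).

Step 2 — invert Sigma. det(Sigma) = 10·18 - (3)² = 171.
  Sigma^{-1} = (1/det) · [[d, -b], [-b, a]] = [[0.1053, -0.0175],
 [-0.0175, 0.0585]].

Step 3 — form the quadratic (x - mu)^T · Sigma^{-1} · (x - mu):
  Sigma^{-1} · (x - mu) = (-0.1579, 0.193).
  (x - mu)^T · [Sigma^{-1} · (x - mu)] = (-1)·(-0.1579) + (3)·(0.193) = 0.7368.

Step 4 — take square root: d = √(0.7368) ≈ 0.8584.

d(x, mu) = √(0.7368) ≈ 0.8584


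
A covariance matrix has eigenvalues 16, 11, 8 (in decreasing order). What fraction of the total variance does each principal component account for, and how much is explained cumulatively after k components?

Step 1 — total variance = trace(Sigma) = Σ λ_i = 16 + 11 + 8 = 35.

Step 2 — fraction explained by component i = λ_i / Σ λ:
  PC1: 16/35 = 0.4571
  PC2: 11/35 = 0.3143
  PC3: 8/35 = 0.2286

Step 3 — cumulative fraction after k components = (λ_1 + ... + λ_k) / Σ λ:
  k = 1: 16/35 = 0.4571
  k = 2: (16 + 11)/35 = 27/35 = 0.7714
  k = 3: (16 + 11 + 8)/35 = 35/35 = 1

Summary (fraction, with percent):

explained: PC1 0.4571 (45.71%), PC2 0.3143 (31.43%), PC3 0.2286 (22.86%);  cumulative: 0.4571, 0.7714, 1


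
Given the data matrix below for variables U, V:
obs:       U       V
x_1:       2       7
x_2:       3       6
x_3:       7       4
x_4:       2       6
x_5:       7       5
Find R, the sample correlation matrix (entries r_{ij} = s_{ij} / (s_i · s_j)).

Step 1 — column means:
  mean(U) = (2 + 3 + 7 + 2 + 7) / 5 = 21/5 = 4.2
  mean(V) = (7 + 6 + 4 + 6 + 5) / 5 = 28/5 = 5.6

Step 2 — sample variances and covariances s[i,j] = (1/(n-1)) · Σ_k (x_{k,i} - mean_i) · (x_{k,j} - mean_j), with n-1 = 4:
  s[U,U] = ((-2.2)·(-2.2) + (-1.2)·(-1.2) + (2.8)·(2.8) + (-2.2)·(-2.2) + (2.8)·(2.8)) / 4 = 26.8/4 = 6.7
  s[U,V] = ((-2.2)·(1.4) + (-1.2)·(0.4) + (2.8)·(-1.6) + (-2.2)·(0.4) + (2.8)·(-0.6)) / 4 = -10.6/4 = -2.65
  s[V,V] = ((1.4)·(1.4) + (0.4)·(0.4) + (-1.6)·(-1.6) + (0.4)·(0.4) + (-0.6)·(-0.6)) / 4 = 5.2/4 = 1.3
  Sample standard deviations s_i = √(s[i,i]):
  s(U) = √(6.7) = 2.5884
  s(V) = √(1.3) = 1.1402

Step 3 — r_{ij} = s_{ij} / (s_i · s_j):
  r[U,U] = 1 (diagonal).
  r[U,V] = -2.65 / (2.5884 · 1.1402) = -2.65 / 2.9513 = -0.8979
  r[V,V] = 1 (diagonal).

R is symmetric with unit diagonal. Assembling:

R = [[1, -0.8979],
 [-0.8979, 1]]


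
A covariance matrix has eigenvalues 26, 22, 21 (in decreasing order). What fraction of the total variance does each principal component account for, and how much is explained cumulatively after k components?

Step 1 — total variance = trace(Sigma) = Σ λ_i = 26 + 22 + 21 = 69.

Step 2 — fraction explained by component i = λ_i / Σ λ:
  PC1: 26/69 = 0.3768
  PC2: 22/69 = 0.3188
  PC3: 21/69 = 0.3043

Step 3 — cumulative fraction after k components = (λ_1 + ... + λ_k) / Σ λ:
  k = 1: 26/69 = 0.3768
  k = 2: (26 + 22)/69 = 48/69 = 0.6957
  k = 3: (26 + 22 + 21)/69 = 69/69 = 1

Summary (fraction, with percent):

explained: PC1 0.3768 (37.68%), PC2 0.3188 (31.88%), PC3 0.3043 (30.43%);  cumulative: 0.3768, 0.6957, 1


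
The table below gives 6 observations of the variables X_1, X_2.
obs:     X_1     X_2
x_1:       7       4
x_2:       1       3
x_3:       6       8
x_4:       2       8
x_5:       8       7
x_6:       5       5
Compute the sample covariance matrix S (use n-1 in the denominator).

Step 1 — column means:
  mean(X_1) = (7 + 1 + 6 + 2 + 8 + 5) / 6 = 29/6 = 4.8333
  mean(X_2) = (4 + 3 + 8 + 8 + 7 + 5) / 6 = 35/6 = 5.8333

Step 2 — sample covariance S[i,j] = (1/(n-1)) · Σ_k (x_{k,i} - mean_i) · (x_{k,j} - mean_j), with n-1 = 5.
  S[X_1,X_1] = ((2.1667)·(2.1667) + (-3.8333)·(-3.8333) + (1.1667)·(1.1667) + (-2.8333)·(-2.8333) + (3.1667)·(3.1667) + (0.1667)·(0.1667)) / 5 = 38.8333/5 = 7.7667
  S[X_1,X_2] = ((2.1667)·(-1.8333) + (-3.8333)·(-2.8333) + (1.1667)·(2.1667) + (-2.8333)·(2.1667) + (3.1667)·(1.1667) + (0.1667)·(-0.8333)) / 5 = 6.8333/5 = 1.3667
  S[X_2,X_2] = ((-1.8333)·(-1.8333) + (-2.8333)·(-2.8333) + (2.1667)·(2.1667) + (2.1667)·(2.1667) + (1.1667)·(1.1667) + (-0.8333)·(-0.8333)) / 5 = 22.8333/5 = 4.5667

S is symmetric (S[j,i] = S[i,j]). Assembling:

S = [[7.7667, 1.3667],
 [1.3667, 4.5667]]


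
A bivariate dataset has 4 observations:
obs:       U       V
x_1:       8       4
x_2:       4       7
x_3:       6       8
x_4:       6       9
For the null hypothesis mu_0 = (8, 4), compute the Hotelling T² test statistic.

Step 1 — sample mean vector:
  mean(U) = (8 + 4 + 6 + 6) / 4 = 24/4 = 6
  mean(V) = (4 + 7 + 8 + 9) / 4 = 28/4 = 7
  x̄ = (6, 7),  deviation x̄ - mu_0 = (6, 7) - (8, 4) = (-2, 3).

Step 2 — sample covariance matrix, S[i,j] = (1/(n-1)) · Σ_k (x_{k,i} - mean_i) · (x_{k,j} - mean_j), divisor n-1 = 3:
  S[U,U] = ((2)·(2) + (-2)·(-2) + (0)·(0) + (0)·(0)) / 3 = 8/3 = 2.6667
  S[U,V] = ((2)·(-3) + (-2)·(0) + (0)·(1) + (0)·(2)) / 3 = -6/3 = -2
  S[V,V] = ((-3)·(-3) + (0)·(0) + (1)·(1) + (2)·(2)) / 3 = 14/3 = 4.6667
  S = [[2.6667, -2],
 [-2, 4.6667]].

Step 3 — invert S. det(S) = 2.6667·4.6667 - (-2)² = 8.4444.
  S^{-1} = (1/det) · [[d, -b], [-b, a]] = [[0.5526, 0.2368],
 [0.2368, 0.3158]].

Step 4 — quadratic form (x̄ - mu_0)^T · S^{-1} · (x̄ - mu_0):
  S^{-1} · (x̄ - mu_0) = (-0.3947, 0.4737),
  (x̄ - mu_0)^T · [...] = (-2)·(-0.3947) + (3)·(0.4737) = 2.2105.

Step 5 — scale by n: T² = 4 · 2.2105 = 8.8421.

T² ≈ 8.8421


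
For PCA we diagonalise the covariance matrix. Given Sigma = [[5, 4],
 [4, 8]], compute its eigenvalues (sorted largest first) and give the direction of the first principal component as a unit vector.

Step 1 — characteristic polynomial of 2×2 Sigma:
  det(Sigma - λI) = λ² - trace · λ + det = 0.
  trace = 5 + 8 = 13, det = 5·8 - (4)² = 24.
Step 2 — discriminant:
  Δ = trace² - 4·det = 169 - 96 = 73.
Step 3 — eigenvalues:
  λ = (trace ± √Δ)/2 = (13 ± 8.544)/2,
  λ_1 = 10.772,  λ_2 = 2.228.

Step 4 — unit eigenvector for λ_1: solve (Sigma - λ_1 I)v = 0. First row:
  (5 - 10.772)·v_x + (4)·v_y = 0, i.e. (-5.772)·v_x + (4)·v_y = 0,
  so v ∝ (b, λ_1 - a) = (4, 5.772) = u.
  ||u|| = √((4)² + (5.772)²) = √(49.316) ≈ 7.0225,
  v_1 = u/||u|| ≈ (0.5696, 0.8219) (||v_1|| = 1).

λ_1 = 10.772,  λ_2 = 2.228;  v_1 ≈ (0.5696, 0.8219)


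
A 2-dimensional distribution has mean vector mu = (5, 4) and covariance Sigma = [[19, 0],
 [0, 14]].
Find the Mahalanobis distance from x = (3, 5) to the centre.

Step 1 — centre the observation: (x - mu) = (-2, 1).

Step 2 — invert Sigma. det(Sigma) = 19·14 - (0)² = 266.
  Sigma^{-1} = (1/det) · [[d, -b], [-b, a]] = [[0.0526, 0],
 [0, 0.0714]].

Step 3 — form the quadratic (x - mu)^T · Sigma^{-1} · (x - mu):
  Sigma^{-1} · (x - mu) = (-0.1053, 0.0714).
  (x - mu)^T · [Sigma^{-1} · (x - mu)] = (-2)·(-0.1053) + (1)·(0.0714) = 0.282.

Step 4 — take square root: d = √(0.282) ≈ 0.531.

d(x, mu) = √(0.282) ≈ 0.531


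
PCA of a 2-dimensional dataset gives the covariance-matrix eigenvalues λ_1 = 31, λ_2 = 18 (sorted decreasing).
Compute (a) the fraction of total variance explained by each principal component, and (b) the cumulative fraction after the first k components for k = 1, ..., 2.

Step 1 — total variance = trace(Sigma) = Σ λ_i = 31 + 18 = 49.

Step 2 — fraction explained by component i = λ_i / Σ λ:
  PC1: 31/49 = 0.6327
  PC2: 18/49 = 0.3673

Step 3 — cumulative fraction after k components = (λ_1 + ... + λ_k) / Σ λ:
  k = 1: 31/49 = 0.6327
  k = 2: (31 + 18)/49 = 49/49 = 1

Summary (fraction, with percent):

explained: PC1 0.6327 (63.27%), PC2 0.3673 (36.73%);  cumulative: 0.6327, 1


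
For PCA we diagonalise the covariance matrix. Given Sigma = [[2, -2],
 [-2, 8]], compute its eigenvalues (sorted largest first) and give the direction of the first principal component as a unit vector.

Step 1 — characteristic polynomial of 2×2 Sigma:
  det(Sigma - λI) = λ² - trace · λ + det = 0.
  trace = 2 + 8 = 10, det = 2·8 - (-2)² = 12.
Step 2 — discriminant:
  Δ = trace² - 4·det = 100 - 48 = 52.
Step 3 — eigenvalues:
  λ = (trace ± √Δ)/2 = (10 ± 7.2111)/2,
  λ_1 = 8.6056,  λ_2 = 1.3944.

Step 4 — unit eigenvector for λ_1: solve (Sigma - λ_1 I)v = 0. First row:
  (2 - 8.6056)·v_x + (-2)·v_y = 0, i.e. (-6.6056)·v_x + (-2)·v_y = 0,
  so v ∝ (b, λ_1 - a) = (-2, 6.6056); multiply by -1 so the first entry is positive: u = (2, -6.6056).
  ||u|| = √((2)² + (-6.6056)²) = √(47.6333) ≈ 6.9017,
  v_1 = u/||u|| ≈ (0.2898, -0.9571) (||v_1|| = 1).

λ_1 = 8.6056,  λ_2 = 1.3944;  v_1 ≈ (0.2898, -0.9571)


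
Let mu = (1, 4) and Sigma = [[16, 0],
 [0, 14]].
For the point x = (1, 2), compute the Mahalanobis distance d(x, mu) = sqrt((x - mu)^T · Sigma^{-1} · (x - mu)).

Step 1 — centre the observation: (x - mu) = (0, -2).

Step 2 — invert Sigma. det(Sigma) = 16·14 - (0)² = 224.
  Sigma^{-1} = (1/det) · [[d, -b], [-b, a]] = [[0.0625, 0],
 [0, 0.0714]].

Step 3 — form the quadratic (x - mu)^T · Sigma^{-1} · (x - mu):
  Sigma^{-1} · (x - mu) = (0, -0.1429).
  (x - mu)^T · [Sigma^{-1} · (x - mu)] = (0)·(0) + (-2)·(-0.1429) = 0.2857.

Step 4 — take square root: d = √(0.2857) ≈ 0.5345.

d(x, mu) = √(0.2857) ≈ 0.5345


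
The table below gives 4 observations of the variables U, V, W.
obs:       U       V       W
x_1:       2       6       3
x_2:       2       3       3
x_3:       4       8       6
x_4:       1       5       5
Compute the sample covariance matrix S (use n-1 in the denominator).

Step 1 — column means:
  mean(U) = (2 + 2 + 4 + 1) / 4 = 9/4 = 2.25
  mean(V) = (6 + 3 + 8 + 5) / 4 = 22/4 = 5.5
  mean(W) = (3 + 3 + 6 + 5) / 4 = 17/4 = 4.25

Step 2 — sample covariance S[i,j] = (1/(n-1)) · Σ_k (x_{k,i} - mean_i) · (x_{k,j} - mean_j), with n-1 = 3.
  S[U,U] = ((-0.25)·(-0.25) + (-0.25)·(-0.25) + (1.75)·(1.75) + (-1.25)·(-1.25)) / 3 = 4.75/3 = 1.5833
  S[U,V] = ((-0.25)·(0.5) + (-0.25)·(-2.5) + (1.75)·(2.5) + (-1.25)·(-0.5)) / 3 = 5.5/3 = 1.8333
  S[U,W] = ((-0.25)·(-1.25) + (-0.25)·(-1.25) + (1.75)·(1.75) + (-1.25)·(0.75)) / 3 = 2.75/3 = 0.9167
  S[V,V] = ((0.5)·(0.5) + (-2.5)·(-2.5) + (2.5)·(2.5) + (-0.5)·(-0.5)) / 3 = 13/3 = 4.3333
  S[V,W] = ((0.5)·(-1.25) + (-2.5)·(-1.25) + (2.5)·(1.75) + (-0.5)·(0.75)) / 3 = 6.5/3 = 2.1667
  S[W,W] = ((-1.25)·(-1.25) + (-1.25)·(-1.25) + (1.75)·(1.75) + (0.75)·(0.75)) / 3 = 6.75/3 = 2.25

S is symmetric (S[j,i] = S[i,j]). Assembling:

S = [[1.5833, 1.8333, 0.9167],
 [1.8333, 4.3333, 2.1667],
 [0.9167, 2.1667, 2.25]]


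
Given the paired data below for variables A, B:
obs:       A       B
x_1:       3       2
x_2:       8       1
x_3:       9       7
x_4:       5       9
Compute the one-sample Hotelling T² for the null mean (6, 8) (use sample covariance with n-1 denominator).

Step 1 — sample mean vector:
  mean(A) = (3 + 8 + 9 + 5) / 4 = 25/4 = 6.25
  mean(B) = (2 + 1 + 7 + 9) / 4 = 19/4 = 4.75
  x̄ = (6.25, 4.75),  deviation x̄ - mu_0 = (6.25, 4.75) - (6, 8) = (0.25, -3.25).

Step 2 — sample covariance matrix, S[i,j] = (1/(n-1)) · Σ_k (x_{k,i} - mean_i) · (x_{k,j} - mean_j), divisor n-1 = 3:
  S[A,A] = ((-3.25)·(-3.25) + (1.75)·(1.75) + (2.75)·(2.75) + (-1.25)·(-1.25)) / 3 = 22.75/3 = 7.5833
  S[A,B] = ((-3.25)·(-2.75) + (1.75)·(-3.75) + (2.75)·(2.25) + (-1.25)·(4.25)) / 3 = 3.25/3 = 1.0833
  S[B,B] = ((-2.75)·(-2.75) + (-3.75)·(-3.75) + (2.25)·(2.25) + (4.25)·(4.25)) / 3 = 44.75/3 = 14.9167
  S = [[7.5833, 1.0833],
 [1.0833, 14.9167]].

Step 3 — invert S. det(S) = 7.5833·14.9167 - (1.0833)² = 111.9444.
  S^{-1} = (1/det) · [[d, -b], [-b, a]] = [[0.1333, -0.0097],
 [-0.0097, 0.0677]].

Step 4 — quadratic form (x̄ - mu_0)^T · S^{-1} · (x̄ - mu_0):
  S^{-1} · (x̄ - mu_0) = (0.0648, -0.2226),
  (x̄ - mu_0)^T · [...] = (0.25)·(0.0648) + (-3.25)·(-0.2226) = 0.7396.

Step 5 — scale by n: T² = 4 · 0.7396 = 2.9583.

T² ≈ 2.9583


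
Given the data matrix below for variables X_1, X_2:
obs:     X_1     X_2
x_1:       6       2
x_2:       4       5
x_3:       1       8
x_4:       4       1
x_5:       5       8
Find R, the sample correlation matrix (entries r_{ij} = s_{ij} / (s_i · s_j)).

Step 1 — column means:
  mean(X_1) = (6 + 4 + 1 + 4 + 5) / 5 = 20/5 = 4
  mean(X_2) = (2 + 5 + 8 + 1 + 8) / 5 = 24/5 = 4.8

Step 2 — sample variances and covariances s[i,j] = (1/(n-1)) · Σ_k (x_{k,i} - mean_i) · (x_{k,j} - mean_j), with n-1 = 4:
  s[X_1,X_1] = ((2)·(2) + (0)·(0) + (-3)·(-3) + (0)·(0) + (1)·(1)) / 4 = 14/4 = 3.5
  s[X_1,X_2] = ((2)·(-2.8) + (0)·(0.2) + (-3)·(3.2) + (0)·(-3.8) + (1)·(3.2)) / 4 = -12/4 = -3
  s[X_2,X_2] = ((-2.8)·(-2.8) + (0.2)·(0.2) + (3.2)·(3.2) + (-3.8)·(-3.8) + (3.2)·(3.2)) / 4 = 42.8/4 = 10.7
  Sample standard deviations s_i = √(s[i,i]):
  s(X_1) = √(3.5) = 1.8708
  s(X_2) = √(10.7) = 3.2711

Step 3 — r_{ij} = s_{ij} / (s_i · s_j):
  r[X_1,X_1] = 1 (diagonal).
  r[X_1,X_2] = -3 / (1.8708 · 3.2711) = -3 / 6.1196 = -0.4902
  r[X_2,X_2] = 1 (diagonal).

R is symmetric with unit diagonal. Assembling:

R = [[1, -0.4902],
 [-0.4902, 1]]


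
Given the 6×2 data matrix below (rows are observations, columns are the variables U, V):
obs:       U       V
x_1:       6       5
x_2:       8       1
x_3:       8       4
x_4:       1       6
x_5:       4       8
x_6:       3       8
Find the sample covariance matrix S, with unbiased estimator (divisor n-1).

Step 1 — column means:
  mean(U) = (6 + 8 + 8 + 1 + 4 + 3) / 6 = 30/6 = 5
  mean(V) = (5 + 1 + 4 + 6 + 8 + 8) / 6 = 32/6 = 5.3333

Step 2 — sample covariance S[i,j] = (1/(n-1)) · Σ_k (x_{k,i} - mean_i) · (x_{k,j} - mean_j), with n-1 = 5.
  S[U,U] = ((1)·(1) + (3)·(3) + (3)·(3) + (-4)·(-4) + (-1)·(-1) + (-2)·(-2)) / 5 = 40/5 = 8
  S[U,V] = ((1)·(-0.3333) + (3)·(-4.3333) + (3)·(-1.3333) + (-4)·(0.6667) + (-1)·(2.6667) + (-2)·(2.6667)) / 5 = -28/5 = -5.6
  S[V,V] = ((-0.3333)·(-0.3333) + (-4.3333)·(-4.3333) + (-1.3333)·(-1.3333) + (0.6667)·(0.6667) + (2.6667)·(2.6667) + (2.6667)·(2.6667)) / 5 = 35.3333/5 = 7.0667

S is symmetric (S[j,i] = S[i,j]). Assembling:

S = [[8, -5.6],
 [-5.6, 7.0667]]


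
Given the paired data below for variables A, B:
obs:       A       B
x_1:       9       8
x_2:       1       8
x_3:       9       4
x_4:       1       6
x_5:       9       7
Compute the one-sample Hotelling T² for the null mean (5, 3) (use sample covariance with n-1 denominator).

Step 1 — sample mean vector:
  mean(A) = (9 + 1 + 9 + 1 + 9) / 5 = 29/5 = 5.8
  mean(B) = (8 + 8 + 4 + 6 + 7) / 5 = 33/5 = 6.6
  x̄ = (5.8, 6.6),  deviation x̄ - mu_0 = (5.8, 6.6) - (5, 3) = (0.8, 3.6).

Step 2 — sample covariance matrix, S[i,j] = (1/(n-1)) · Σ_k (x_{k,i} - mean_i) · (x_{k,j} - mean_j), divisor n-1 = 4:
  S[A,A] = ((3.2)·(3.2) + (-4.8)·(-4.8) + (3.2)·(3.2) + (-4.8)·(-4.8) + (3.2)·(3.2)) / 4 = 76.8/4 = 19.2
  S[A,B] = ((3.2)·(1.4) + (-4.8)·(1.4) + (3.2)·(-2.6) + (-4.8)·(-0.6) + (3.2)·(0.4)) / 4 = -6.4/4 = -1.6
  S[B,B] = ((1.4)·(1.4) + (1.4)·(1.4) + (-2.6)·(-2.6) + (-0.6)·(-0.6) + (0.4)·(0.4)) / 4 = 11.2/4 = 2.8
  S = [[19.2, -1.6],
 [-1.6, 2.8]].

Step 3 — invert S. det(S) = 19.2·2.8 - (-1.6)² = 51.2.
  S^{-1} = (1/det) · [[d, -b], [-b, a]] = [[0.0547, 0.0312],
 [0.0312, 0.375]].

Step 4 — quadratic form (x̄ - mu_0)^T · S^{-1} · (x̄ - mu_0):
  S^{-1} · (x̄ - mu_0) = (0.1562, 1.375),
  (x̄ - mu_0)^T · [...] = (0.8)·(0.1562) + (3.6)·(1.375) = 5.075.

Step 5 — scale by n: T² = 5 · 5.075 = 25.375.

T² ≈ 25.375


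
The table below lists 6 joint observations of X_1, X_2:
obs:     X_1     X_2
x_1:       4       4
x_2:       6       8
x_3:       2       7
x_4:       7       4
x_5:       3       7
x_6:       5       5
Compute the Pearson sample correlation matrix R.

Step 1 — column means:
  mean(X_1) = (4 + 6 + 2 + 7 + 3 + 5) / 6 = 27/6 = 4.5
  mean(X_2) = (4 + 8 + 7 + 4 + 7 + 5) / 6 = 35/6 = 5.8333

Step 2 — sample variances and covariances s[i,j] = (1/(n-1)) · Σ_k (x_{k,i} - mean_i) · (x_{k,j} - mean_j), with n-1 = 5:
  s[X_1,X_1] = ((-0.5)·(-0.5) + (1.5)·(1.5) + (-2.5)·(-2.5) + (2.5)·(2.5) + (-1.5)·(-1.5) + (0.5)·(0.5)) / 5 = 17.5/5 = 3.5
  s[X_1,X_2] = ((-0.5)·(-1.8333) + (1.5)·(2.1667) + (-2.5)·(1.1667) + (2.5)·(-1.8333) + (-1.5)·(1.1667) + (0.5)·(-0.8333)) / 5 = -5.5/5 = -1.1
  s[X_2,X_2] = ((-1.8333)·(-1.8333) + (2.1667)·(2.1667) + (1.1667)·(1.1667) + (-1.8333)·(-1.8333) + (1.1667)·(1.1667) + (-0.8333)·(-0.8333)) / 5 = 14.8333/5 = 2.9667
  Sample standard deviations s_i = √(s[i,i]):
  s(X_1) = √(3.5) = 1.8708
  s(X_2) = √(2.9667) = 1.7224

Step 3 — r_{ij} = s_{ij} / (s_i · s_j):
  r[X_1,X_1] = 1 (diagonal).
  r[X_1,X_2] = -1.1 / (1.8708 · 1.7224) = -1.1 / 3.2223 = -0.3414
  r[X_2,X_2] = 1 (diagonal).

R is symmetric with unit diagonal. Assembling:

R = [[1, -0.3414],
 [-0.3414, 1]]


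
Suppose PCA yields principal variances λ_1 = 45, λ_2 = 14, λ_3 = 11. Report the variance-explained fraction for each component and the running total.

Step 1 — total variance = trace(Sigma) = Σ λ_i = 45 + 14 + 11 = 70.

Step 2 — fraction explained by component i = λ_i / Σ λ:
  PC1: 45/70 = 0.6429
  PC2: 14/70 = 0.2
  PC3: 11/70 = 0.1571

Step 3 — cumulative fraction after k components = (λ_1 + ... + λ_k) / Σ λ:
  k = 1: 45/70 = 0.6429
  k = 2: (45 + 14)/70 = 59/70 = 0.8429
  k = 3: (45 + 14 + 11)/70 = 70/70 = 1

Summary (fraction, with percent):

explained: PC1 0.6429 (64.29%), PC2 0.2 (20%), PC3 0.1571 (15.71%);  cumulative: 0.6429, 0.8429, 1


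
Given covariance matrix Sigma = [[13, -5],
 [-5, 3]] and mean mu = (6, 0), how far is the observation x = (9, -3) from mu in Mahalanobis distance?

Step 1 — centre the observation: (x - mu) = (3, -3).

Step 2 — invert Sigma. det(Sigma) = 13·3 - (-5)² = 14.
  Sigma^{-1} = (1/det) · [[d, -b], [-b, a]] = [[0.2143, 0.3571],
 [0.3571, 0.9286]].

Step 3 — form the quadratic (x - mu)^T · Sigma^{-1} · (x - mu):
  Sigma^{-1} · (x - mu) = (-0.4286, -1.7143).
  (x - mu)^T · [Sigma^{-1} · (x - mu)] = (3)·(-0.4286) + (-3)·(-1.7143) = 3.8571.

Step 4 — take square root: d = √(3.8571) ≈ 1.964.

d(x, mu) = √(3.8571) ≈ 1.964


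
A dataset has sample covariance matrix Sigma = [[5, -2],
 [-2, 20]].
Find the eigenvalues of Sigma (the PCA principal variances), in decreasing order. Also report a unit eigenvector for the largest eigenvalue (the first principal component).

Step 1 — characteristic polynomial of 2×2 Sigma:
  det(Sigma - λI) = λ² - trace · λ + det = 0.
  trace = 5 + 20 = 25, det = 5·20 - (-2)² = 96.
Step 2 — discriminant:
  Δ = trace² - 4·det = 625 - 384 = 241.
Step 3 — eigenvalues:
  λ = (trace ± √Δ)/2 = (25 ± 15.5242)/2,
  λ_1 = 20.2621,  λ_2 = 4.7379.

Step 4 — unit eigenvector for λ_1: solve (Sigma - λ_1 I)v = 0. First row:
  (5 - 20.2621)·v_x + (-2)·v_y = 0, i.e. (-15.2621)·v_x + (-2)·v_y = 0,
  so v ∝ (b, λ_1 - a) = (-2, 15.2621); multiply by -1 so the first entry is positive: u = (2, -15.2621).
  ||u|| = √((2)² + (-15.2621)²) = √(236.9313) ≈ 15.3926,
  v_1 = u/||u|| ≈ (0.1299, -0.9915) (||v_1|| = 1).

λ_1 = 20.2621,  λ_2 = 4.7379;  v_1 ≈ (0.1299, -0.9915)


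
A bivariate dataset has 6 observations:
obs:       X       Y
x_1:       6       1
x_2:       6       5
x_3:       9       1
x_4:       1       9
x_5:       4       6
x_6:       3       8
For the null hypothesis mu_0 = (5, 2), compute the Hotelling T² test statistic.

Step 1 — sample mean vector:
  mean(X) = (6 + 6 + 9 + 1 + 4 + 3) / 6 = 29/6 = 4.8333
  mean(Y) = (1 + 5 + 1 + 9 + 6 + 8) / 6 = 30/6 = 5
  x̄ = (4.8333, 5),  deviation x̄ - mu_0 = (4.8333, 5) - (5, 2) = (-0.1667, 3).

Step 2 — sample covariance matrix, S[i,j] = (1/(n-1)) · Σ_k (x_{k,i} - mean_i) · (x_{k,j} - mean_j), divisor n-1 = 5:
  S[X,X] = ((1.1667)·(1.1667) + (1.1667)·(1.1667) + (4.1667)·(4.1667) + (-3.8333)·(-3.8333) + (-0.8333)·(-0.8333) + (-1.8333)·(-1.8333)) / 5 = 38.8333/5 = 7.7667
  S[X,Y] = ((1.1667)·(-4) + (1.1667)·(0) + (4.1667)·(-4) + (-3.8333)·(4) + (-0.8333)·(1) + (-1.8333)·(3)) / 5 = -43/5 = -8.6
  S[Y,Y] = ((-4)·(-4) + (0)·(0) + (-4)·(-4) + (4)·(4) + (1)·(1) + (3)·(3)) / 5 = 58/5 = 11.6
  S = [[7.7667, -8.6],
 [-8.6, 11.6]].

Step 3 — invert S. det(S) = 7.7667·11.6 - (-8.6)² = 16.1333.
  S^{-1} = (1/det) · [[d, -b], [-b, a]] = [[0.719, 0.5331],
 [0.5331, 0.4814]].

Step 4 — quadratic form (x̄ - mu_0)^T · S^{-1} · (x̄ - mu_0):
  S^{-1} · (x̄ - mu_0) = (1.4793, 1.3554),
  (x̄ - mu_0)^T · [...] = (-0.1667)·(1.4793) + (3)·(1.3554) = 3.8196.

Step 5 — scale by n: T² = 6 · 3.8196 = 22.9174.

T² ≈ 22.9174


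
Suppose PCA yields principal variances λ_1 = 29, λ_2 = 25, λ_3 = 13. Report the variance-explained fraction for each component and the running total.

Step 1 — total variance = trace(Sigma) = Σ λ_i = 29 + 25 + 13 = 67.

Step 2 — fraction explained by component i = λ_i / Σ λ:
  PC1: 29/67 = 0.4328
  PC2: 25/67 = 0.3731
  PC3: 13/67 = 0.194

Step 3 — cumulative fraction after k components = (λ_1 + ... + λ_k) / Σ λ:
  k = 1: 29/67 = 0.4328
  k = 2: (29 + 25)/67 = 54/67 = 0.806
  k = 3: (29 + 25 + 13)/67 = 67/67 = 1

Summary (fraction, with percent):

explained: PC1 0.4328 (43.28%), PC2 0.3731 (37.31%), PC3 0.194 (19.4%);  cumulative: 0.4328, 0.806, 1


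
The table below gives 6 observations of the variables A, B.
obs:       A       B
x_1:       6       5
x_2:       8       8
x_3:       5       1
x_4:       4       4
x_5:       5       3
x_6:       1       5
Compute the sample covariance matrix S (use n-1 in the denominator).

Step 1 — column means:
  mean(A) = (6 + 8 + 5 + 4 + 5 + 1) / 6 = 29/6 = 4.8333
  mean(B) = (5 + 8 + 1 + 4 + 3 + 5) / 6 = 26/6 = 4.3333

Step 2 — sample covariance S[i,j] = (1/(n-1)) · Σ_k (x_{k,i} - mean_i) · (x_{k,j} - mean_j), with n-1 = 5.
  S[A,A] = ((1.1667)·(1.1667) + (3.1667)·(3.1667) + (0.1667)·(0.1667) + (-0.8333)·(-0.8333) + (0.1667)·(0.1667) + (-3.8333)·(-3.8333)) / 5 = 26.8333/5 = 5.3667
  S[A,B] = ((1.1667)·(0.6667) + (3.1667)·(3.6667) + (0.1667)·(-3.3333) + (-0.8333)·(-0.3333) + (0.1667)·(-1.3333) + (-3.8333)·(0.6667)) / 5 = 9.3333/5 = 1.8667
  S[B,B] = ((0.6667)·(0.6667) + (3.6667)·(3.6667) + (-3.3333)·(-3.3333) + (-0.3333)·(-0.3333) + (-1.3333)·(-1.3333) + (0.6667)·(0.6667)) / 5 = 27.3333/5 = 5.4667

S is symmetric (S[j,i] = S[i,j]). Assembling:

S = [[5.3667, 1.8667],
 [1.8667, 5.4667]]


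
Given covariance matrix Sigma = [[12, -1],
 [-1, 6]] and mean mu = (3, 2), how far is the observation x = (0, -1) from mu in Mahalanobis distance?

Step 1 — centre the observation: (x - mu) = (-3, -3).

Step 2 — invert Sigma. det(Sigma) = 12·6 - (-1)² = 71.
  Sigma^{-1} = (1/det) · [[d, -b], [-b, a]] = [[0.0845, 0.0141],
 [0.0141, 0.169]].

Step 3 — form the quadratic (x - mu)^T · Sigma^{-1} · (x - mu):
  Sigma^{-1} · (x - mu) = (-0.2958, -0.5493).
  (x - mu)^T · [Sigma^{-1} · (x - mu)] = (-3)·(-0.2958) + (-3)·(-0.5493) = 2.5352.

Step 4 — take square root: d = √(2.5352) ≈ 1.5922.

d(x, mu) = √(2.5352) ≈ 1.5922


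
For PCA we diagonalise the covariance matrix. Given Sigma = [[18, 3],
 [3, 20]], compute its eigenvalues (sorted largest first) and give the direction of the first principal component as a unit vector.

Step 1 — characteristic polynomial of 2×2 Sigma:
  det(Sigma - λI) = λ² - trace · λ + det = 0.
  trace = 18 + 20 = 38, det = 18·20 - (3)² = 351.
Step 2 — discriminant:
  Δ = trace² - 4·det = 1444 - 1404 = 40.
Step 3 — eigenvalues:
  λ = (trace ± √Δ)/2 = (38 ± 6.3246)/2,
  λ_1 = 22.1623,  λ_2 = 15.8377.

Step 4 — unit eigenvector for λ_1: solve (Sigma - λ_1 I)v = 0. First row:
  (18 - 22.1623)·v_x + (3)·v_y = 0, i.e. (-4.1623)·v_x + (3)·v_y = 0,
  so v ∝ (b, λ_1 - a) = (3, 4.1623) = u.
  ||u|| = √((3)² + (4.1623)²) = √(26.3246) ≈ 5.1307,
  v_1 = u/||u|| ≈ (0.5847, 0.8112) (||v_1|| = 1).

λ_1 = 22.1623,  λ_2 = 15.8377;  v_1 ≈ (0.5847, 0.8112)


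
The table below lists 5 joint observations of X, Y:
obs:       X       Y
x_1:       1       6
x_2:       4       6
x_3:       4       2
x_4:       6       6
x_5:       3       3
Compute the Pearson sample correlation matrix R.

Step 1 — column means:
  mean(X) = (1 + 4 + 4 + 6 + 3) / 5 = 18/5 = 3.6
  mean(Y) = (6 + 6 + 2 + 6 + 3) / 5 = 23/5 = 4.6

Step 2 — sample variances and covariances s[i,j] = (1/(n-1)) · Σ_k (x_{k,i} - mean_i) · (x_{k,j} - mean_j), with n-1 = 4:
  s[X,X] = ((-2.6)·(-2.6) + (0.4)·(0.4) + (0.4)·(0.4) + (2.4)·(2.4) + (-0.6)·(-0.6)) / 4 = 13.2/4 = 3.3
  s[X,Y] = ((-2.6)·(1.4) + (0.4)·(1.4) + (0.4)·(-2.6) + (2.4)·(1.4) + (-0.6)·(-1.6)) / 4 = 0.2/4 = 0.05
  s[Y,Y] = ((1.4)·(1.4) + (1.4)·(1.4) + (-2.6)·(-2.6) + (1.4)·(1.4) + (-1.6)·(-1.6)) / 4 = 15.2/4 = 3.8
  Sample standard deviations s_i = √(s[i,i]):
  s(X) = √(3.3) = 1.8166
  s(Y) = √(3.8) = 1.9494

Step 3 — r_{ij} = s_{ij} / (s_i · s_j):
  r[X,X] = 1 (diagonal).
  r[X,Y] = 0.05 / (1.8166 · 1.9494) = 0.05 / 3.5412 = 0.0141
  r[Y,Y] = 1 (diagonal).

R is symmetric with unit diagonal. Assembling:

R = [[1, 0.0141],
 [0.0141, 1]]


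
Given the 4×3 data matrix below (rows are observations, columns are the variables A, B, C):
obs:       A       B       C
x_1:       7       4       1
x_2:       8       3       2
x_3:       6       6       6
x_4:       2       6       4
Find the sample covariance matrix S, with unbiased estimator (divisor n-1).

Step 1 — column means:
  mean(A) = (7 + 8 + 6 + 2) / 4 = 23/4 = 5.75
  mean(B) = (4 + 3 + 6 + 6) / 4 = 19/4 = 4.75
  mean(C) = (1 + 2 + 6 + 4) / 4 = 13/4 = 3.25

Step 2 — sample covariance S[i,j] = (1/(n-1)) · Σ_k (x_{k,i} - mean_i) · (x_{k,j} - mean_j), with n-1 = 3.
  S[A,A] = ((1.25)·(1.25) + (2.25)·(2.25) + (0.25)·(0.25) + (-3.75)·(-3.75)) / 3 = 20.75/3 = 6.9167
  S[A,B] = ((1.25)·(-0.75) + (2.25)·(-1.75) + (0.25)·(1.25) + (-3.75)·(1.25)) / 3 = -9.25/3 = -3.0833
  S[A,C] = ((1.25)·(-2.25) + (2.25)·(-1.25) + (0.25)·(2.75) + (-3.75)·(0.75)) / 3 = -7.75/3 = -2.5833
  S[B,B] = ((-0.75)·(-0.75) + (-1.75)·(-1.75) + (1.25)·(1.25) + (1.25)·(1.25)) / 3 = 6.75/3 = 2.25
  S[B,C] = ((-0.75)·(-2.25) + (-1.75)·(-1.25) + (1.25)·(2.75) + (1.25)·(0.75)) / 3 = 8.25/3 = 2.75
  S[C,C] = ((-2.25)·(-2.25) + (-1.25)·(-1.25) + (2.75)·(2.75) + (0.75)·(0.75)) / 3 = 14.75/3 = 4.9167

S is symmetric (S[j,i] = S[i,j]). Assembling:

S = [[6.9167, -3.0833, -2.5833],
 [-3.0833, 2.25, 2.75],
 [-2.5833, 2.75, 4.9167]]


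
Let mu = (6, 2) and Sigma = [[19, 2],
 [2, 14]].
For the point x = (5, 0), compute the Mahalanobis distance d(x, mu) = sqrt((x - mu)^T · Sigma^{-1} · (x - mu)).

Step 1 — centre the observation: (x - mu) = (-1, -2).

Step 2 — invert Sigma. det(Sigma) = 19·14 - (2)² = 262.
  Sigma^{-1} = (1/det) · [[d, -b], [-b, a]] = [[0.0534, -0.0076],
 [-0.0076, 0.0725]].

Step 3 — form the quadratic (x - mu)^T · Sigma^{-1} · (x - mu):
  Sigma^{-1} · (x - mu) = (-0.0382, -0.1374).
  (x - mu)^T · [Sigma^{-1} · (x - mu)] = (-1)·(-0.0382) + (-2)·(-0.1374) = 0.313.

Step 4 — take square root: d = √(0.313) ≈ 0.5594.

d(x, mu) = √(0.313) ≈ 0.5594


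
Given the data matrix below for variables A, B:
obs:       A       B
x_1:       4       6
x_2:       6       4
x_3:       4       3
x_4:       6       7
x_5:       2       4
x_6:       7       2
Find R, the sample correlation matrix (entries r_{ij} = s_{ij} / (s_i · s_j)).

Step 1 — column means:
  mean(A) = (4 + 6 + 4 + 6 + 2 + 7) / 6 = 29/6 = 4.8333
  mean(B) = (6 + 4 + 3 + 7 + 4 + 2) / 6 = 26/6 = 4.3333

Step 2 — sample variances and covariances s[i,j] = (1/(n-1)) · Σ_k (x_{k,i} - mean_i) · (x_{k,j} - mean_j), with n-1 = 5:
  s[A,A] = ((-0.8333)·(-0.8333) + (1.1667)·(1.1667) + (-0.8333)·(-0.8333) + (1.1667)·(1.1667) + (-2.8333)·(-2.8333) + (2.1667)·(2.1667)) / 5 = 16.8333/5 = 3.3667
  s[A,B] = ((-0.8333)·(1.6667) + (1.1667)·(-0.3333) + (-0.8333)·(-1.3333) + (1.1667)·(2.6667) + (-2.8333)·(-0.3333) + (2.1667)·(-2.3333)) / 5 = -1.6667/5 = -0.3333
  s[B,B] = ((1.6667)·(1.6667) + (-0.3333)·(-0.3333) + (-1.3333)·(-1.3333) + (2.6667)·(2.6667) + (-0.3333)·(-0.3333) + (-2.3333)·(-2.3333)) / 5 = 17.3333/5 = 3.4667
  Sample standard deviations s_i = √(s[i,i]):
  s(A) = √(3.3667) = 1.8348
  s(B) = √(3.4667) = 1.8619

Step 3 — r_{ij} = s_{ij} / (s_i · s_j):
  r[A,A] = 1 (diagonal).
  r[A,B] = -0.3333 / (1.8348 · 1.8619) = -0.3333 / 3.4163 = -0.0976
  r[B,B] = 1 (diagonal).

R is symmetric with unit diagonal. Assembling:

R = [[1, -0.0976],
 [-0.0976, 1]]


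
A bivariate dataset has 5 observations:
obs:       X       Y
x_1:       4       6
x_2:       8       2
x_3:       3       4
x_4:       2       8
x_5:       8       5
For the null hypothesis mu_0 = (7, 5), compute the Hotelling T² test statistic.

Step 1 — sample mean vector:
  mean(X) = (4 + 8 + 3 + 2 + 8) / 5 = 25/5 = 5
  mean(Y) = (6 + 2 + 4 + 8 + 5) / 5 = 25/5 = 5
  x̄ = (5, 5),  deviation x̄ - mu_0 = (5, 5) - (7, 5) = (-2, 0).

Step 2 — sample covariance matrix, S[i,j] = (1/(n-1)) · Σ_k (x_{k,i} - mean_i) · (x_{k,j} - mean_j), divisor n-1 = 4:
  S[X,X] = ((-1)·(-1) + (3)·(3) + (-2)·(-2) + (-3)·(-3) + (3)·(3)) / 4 = 32/4 = 8
  S[X,Y] = ((-1)·(1) + (3)·(-3) + (-2)·(-1) + (-3)·(3) + (3)·(0)) / 4 = -17/4 = -4.25
  S[Y,Y] = ((1)·(1) + (-3)·(-3) + (-1)·(-1) + (3)·(3) + (0)·(0)) / 4 = 20/4 = 5
  S = [[8, -4.25],
 [-4.25, 5]].

Step 3 — invert S. det(S) = 8·5 - (-4.25)² = 21.9375.
  S^{-1} = (1/det) · [[d, -b], [-b, a]] = [[0.2279, 0.1937],
 [0.1937, 0.3647]].

Step 4 — quadratic form (x̄ - mu_0)^T · S^{-1} · (x̄ - mu_0):
  S^{-1} · (x̄ - mu_0) = (-0.4558, -0.3875),
  (x̄ - mu_0)^T · [...] = (-2)·(-0.4558) + (0)·(-0.3875) = 0.9117.

Step 5 — scale by n: T² = 5 · 0.9117 = 4.5584.

T² ≈ 4.5584


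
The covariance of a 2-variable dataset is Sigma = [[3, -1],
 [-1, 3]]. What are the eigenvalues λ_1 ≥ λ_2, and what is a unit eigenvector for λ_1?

Step 1 — characteristic polynomial of 2×2 Sigma:
  det(Sigma - λI) = λ² - trace · λ + det = 0.
  trace = 3 + 3 = 6, det = 3·3 - (-1)² = 8.
Step 2 — discriminant:
  Δ = trace² - 4·det = 36 - 32 = 4.
Step 3 — eigenvalues:
  λ = (trace ± √Δ)/2 = (6 ± 2)/2,
  λ_1 = 4,  λ_2 = 2.

Step 4 — unit eigenvector for λ_1: solve (Sigma - λ_1 I)v = 0. First row:
  (3 - 4)·v_x + (-1)·v_y = 0, i.e. (-1)·v_x + (-1)·v_y = 0,
  so v ∝ (b, λ_1 - a) = (-1, 1); multiply by -1 so the first entry is positive: u = (1, -1).
  ||u|| = √((1)² + (-1)²) = √(2) ≈ 1.4142,
  v_1 = u/||u|| ≈ (0.7071, -0.7071) (||v_1|| = 1).

λ_1 = 4,  λ_2 = 2;  v_1 ≈ (0.7071, -0.7071)


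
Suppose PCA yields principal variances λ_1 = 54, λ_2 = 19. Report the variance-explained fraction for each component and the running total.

Step 1 — total variance = trace(Sigma) = Σ λ_i = 54 + 19 = 73.

Step 2 — fraction explained by component i = λ_i / Σ λ:
  PC1: 54/73 = 0.7397
  PC2: 19/73 = 0.2603

Step 3 — cumulative fraction after k components = (λ_1 + ... + λ_k) / Σ λ:
  k = 1: 54/73 = 0.7397
  k = 2: (54 + 19)/73 = 73/73 = 1

Summary (fraction, with percent):

explained: PC1 0.7397 (73.97%), PC2 0.2603 (26.03%);  cumulative: 0.7397, 1


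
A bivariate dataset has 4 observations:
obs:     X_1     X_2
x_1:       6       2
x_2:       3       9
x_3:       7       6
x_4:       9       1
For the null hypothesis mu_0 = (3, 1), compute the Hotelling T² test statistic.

Step 1 — sample mean vector:
  mean(X_1) = (6 + 3 + 7 + 9) / 4 = 25/4 = 6.25
  mean(X_2) = (2 + 9 + 6 + 1) / 4 = 18/4 = 4.5
  x̄ = (6.25, 4.5),  deviation x̄ - mu_0 = (6.25, 4.5) - (3, 1) = (3.25, 3.5).

Step 2 — sample covariance matrix, S[i,j] = (1/(n-1)) · Σ_k (x_{k,i} - mean_i) · (x_{k,j} - mean_j), divisor n-1 = 3:
  S[X_1,X_1] = ((-0.25)·(-0.25) + (-3.25)·(-3.25) + (0.75)·(0.75) + (2.75)·(2.75)) / 3 = 18.75/3 = 6.25
  S[X_1,X_2] = ((-0.25)·(-2.5) + (-3.25)·(4.5) + (0.75)·(1.5) + (2.75)·(-3.5)) / 3 = -22.5/3 = -7.5
  S[X_2,X_2] = ((-2.5)·(-2.5) + (4.5)·(4.5) + (1.5)·(1.5) + (-3.5)·(-3.5)) / 3 = 41/3 = 13.6667
  S = [[6.25, -7.5],
 [-7.5, 13.6667]].

Step 3 — invert S. det(S) = 6.25·13.6667 - (-7.5)² = 29.1667.
  S^{-1} = (1/det) · [[d, -b], [-b, a]] = [[0.4686, 0.2571],
 [0.2571, 0.2143]].

Step 4 — quadratic form (x̄ - mu_0)^T · S^{-1} · (x̄ - mu_0):
  S^{-1} · (x̄ - mu_0) = (2.4229, 1.5857),
  (x̄ - mu_0)^T · [...] = (3.25)·(2.4229) + (3.5)·(1.5857) = 13.4243.

Step 5 — scale by n: T² = 4 · 13.4243 = 53.6971.

T² ≈ 53.6971


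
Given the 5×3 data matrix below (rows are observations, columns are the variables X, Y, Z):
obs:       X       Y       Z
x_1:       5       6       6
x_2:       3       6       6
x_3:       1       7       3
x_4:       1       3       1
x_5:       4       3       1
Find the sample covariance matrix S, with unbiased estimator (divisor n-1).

Step 1 — column means:
  mean(X) = (5 + 3 + 1 + 1 + 4) / 5 = 14/5 = 2.8
  mean(Y) = (6 + 6 + 7 + 3 + 3) / 5 = 25/5 = 5
  mean(Z) = (6 + 6 + 3 + 1 + 1) / 5 = 17/5 = 3.4

Step 2 — sample covariance S[i,j] = (1/(n-1)) · Σ_k (x_{k,i} - mean_i) · (x_{k,j} - mean_j), with n-1 = 4.
  S[X,X] = ((2.2)·(2.2) + (0.2)·(0.2) + (-1.8)·(-1.8) + (-1.8)·(-1.8) + (1.2)·(1.2)) / 4 = 12.8/4 = 3.2
  S[X,Y] = ((2.2)·(1) + (0.2)·(1) + (-1.8)·(2) + (-1.8)·(-2) + (1.2)·(-2)) / 4 = 0/4 = 0
  S[X,Z] = ((2.2)·(2.6) + (0.2)·(2.6) + (-1.8)·(-0.4) + (-1.8)·(-2.4) + (1.2)·(-2.4)) / 4 = 8.4/4 = 2.1
  S[Y,Y] = ((1)·(1) + (1)·(1) + (2)·(2) + (-2)·(-2) + (-2)·(-2)) / 4 = 14/4 = 3.5
  S[Y,Z] = ((1)·(2.6) + (1)·(2.6) + (2)·(-0.4) + (-2)·(-2.4) + (-2)·(-2.4)) / 4 = 14/4 = 3.5
  S[Z,Z] = ((2.6)·(2.6) + (2.6)·(2.6) + (-0.4)·(-0.4) + (-2.4)·(-2.4) + (-2.4)·(-2.4)) / 4 = 25.2/4 = 6.3

S is symmetric (S[j,i] = S[i,j]). Assembling:

S = [[3.2, 0, 2.1],
 [0, 3.5, 3.5],
 [2.1, 3.5, 6.3]]
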